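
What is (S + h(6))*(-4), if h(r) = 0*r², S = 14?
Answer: -56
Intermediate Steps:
h(r) = 0
(S + h(6))*(-4) = (14 + 0)*(-4) = 14*(-4) = -56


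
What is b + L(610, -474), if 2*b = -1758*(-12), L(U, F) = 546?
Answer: 11094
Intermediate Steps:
b = 10548 (b = (-1758*(-12))/2 = (½)*21096 = 10548)
b + L(610, -474) = 10548 + 546 = 11094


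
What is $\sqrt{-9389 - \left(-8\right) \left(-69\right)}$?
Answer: $i \sqrt{9941} \approx 99.705 i$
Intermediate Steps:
$\sqrt{-9389 - \left(-8\right) \left(-69\right)} = \sqrt{-9389 - 552} = \sqrt{-9941} = i \sqrt{9941}$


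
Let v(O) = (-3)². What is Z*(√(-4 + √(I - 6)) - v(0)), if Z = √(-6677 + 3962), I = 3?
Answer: I*√2715*(-9 + √(-4 + I*√3)) ≈ -106.52 - 446.88*I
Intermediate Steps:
Z = I*√2715 (Z = √(-2715) = I*√2715 ≈ 52.106*I)
v(O) = 9
Z*(√(-4 + √(I - 6)) - v(0)) = (I*√2715)*(√(-4 + √(3 - 6)) - 1*9) = (I*√2715)*(√(-4 + √(-3)) - 9) = (I*√2715)*(√(-4 + I*√3) - 9) = (I*√2715)*(-9 + √(-4 + I*√3)) = I*√2715*(-9 + √(-4 + I*√3))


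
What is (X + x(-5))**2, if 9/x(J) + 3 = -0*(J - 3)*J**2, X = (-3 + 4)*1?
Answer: 4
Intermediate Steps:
X = 1 (X = 1*1 = 1)
x(J) = -3 (x(J) = 9/(-3 - 0*(J - 3)*J**2) = 9/(-3 - 0*(-3 + J)*J**2) = 9/(-3 - 0*J**2) = 9/(-3 - 1*0) = 9/(-3 + 0) = 9/(-3) = 9*(-1/3) = -3)
(X + x(-5))**2 = (1 - 3)**2 = (-2)**2 = 4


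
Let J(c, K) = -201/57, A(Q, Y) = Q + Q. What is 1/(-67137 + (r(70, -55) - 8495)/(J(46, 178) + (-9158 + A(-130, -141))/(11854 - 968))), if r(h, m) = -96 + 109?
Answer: -227076/14806609915 ≈ -1.5336e-5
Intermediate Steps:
A(Q, Y) = 2*Q
r(h, m) = 13
J(c, K) = -67/19 (J(c, K) = -201*1/57 = -67/19)
1/(-67137 + (r(70, -55) - 8495)/(J(46, 178) + (-9158 + A(-130, -141))/(11854 - 968))) = 1/(-67137 + (13 - 8495)/(-67/19 + (-9158 + 2*(-130))/(11854 - 968))) = 1/(-67137 - 8482/(-67/19 + (-9158 - 260)/10886)) = 1/(-67137 - 8482/(-67/19 - 9418*1/10886)) = 1/(-67137 - 8482/(-67/19 - 4709/5443)) = 1/(-67137 - 8482/(-454152/103417)) = 1/(-67137 - 8482*(-103417/454152)) = 1/(-67137 + 438591497/227076) = 1/(-14806609915/227076) = -227076/14806609915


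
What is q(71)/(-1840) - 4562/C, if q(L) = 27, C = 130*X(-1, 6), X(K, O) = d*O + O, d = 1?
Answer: -42181/14352 ≈ -2.9390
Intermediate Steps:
X(K, O) = 2*O (X(K, O) = 1*O + O = O + O = 2*O)
C = 1560 (C = 130*(2*6) = 130*12 = 1560)
q(71)/(-1840) - 4562/C = 27/(-1840) - 4562/1560 = 27*(-1/1840) - 4562*1/1560 = -27/1840 - 2281/780 = -42181/14352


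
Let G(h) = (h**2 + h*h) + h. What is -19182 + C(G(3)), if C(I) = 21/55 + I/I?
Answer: -1054934/55 ≈ -19181.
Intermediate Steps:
G(h) = h + 2*h**2 (G(h) = (h**2 + h**2) + h = 2*h**2 + h = h + 2*h**2)
C(I) = 76/55 (C(I) = 21*(1/55) + 1 = 21/55 + 1 = 76/55)
-19182 + C(G(3)) = -19182 + 76/55 = -1054934/55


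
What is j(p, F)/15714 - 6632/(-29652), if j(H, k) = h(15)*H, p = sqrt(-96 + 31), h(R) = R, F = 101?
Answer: 1658/7413 + 5*I*sqrt(65)/5238 ≈ 0.22366 + 0.0076959*I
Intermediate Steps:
p = I*sqrt(65) (p = sqrt(-65) = I*sqrt(65) ≈ 8.0623*I)
j(H, k) = 15*H
j(p, F)/15714 - 6632/(-29652) = (15*(I*sqrt(65)))/15714 - 6632/(-29652) = (15*I*sqrt(65))*(1/15714) - 6632*(-1/29652) = 5*I*sqrt(65)/5238 + 1658/7413 = 1658/7413 + 5*I*sqrt(65)/5238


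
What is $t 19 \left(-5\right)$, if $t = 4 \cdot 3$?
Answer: $-1140$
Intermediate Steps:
$t = 12$
$t 19 \left(-5\right) = 12 \cdot 19 \left(-5\right) = 228 \left(-5\right) = -1140$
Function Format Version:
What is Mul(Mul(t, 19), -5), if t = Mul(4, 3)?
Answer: -1140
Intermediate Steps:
t = 12
Mul(Mul(t, 19), -5) = Mul(Mul(12, 19), -5) = Mul(228, -5) = -1140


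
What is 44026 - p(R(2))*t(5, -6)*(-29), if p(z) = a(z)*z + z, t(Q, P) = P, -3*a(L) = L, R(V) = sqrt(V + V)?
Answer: 43910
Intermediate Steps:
R(V) = sqrt(2)*sqrt(V) (R(V) = sqrt(2*V) = sqrt(2)*sqrt(V))
a(L) = -L/3
p(z) = z - z**2/3 (p(z) = (-z/3)*z + z = -z**2/3 + z = z - z**2/3)
44026 - p(R(2))*t(5, -6)*(-29) = 44026 - ((sqrt(2)*sqrt(2))*(3 - sqrt(2)*sqrt(2))/3)*(-6)*(-29) = 44026 - ((1/3)*2*(3 - 1*2))*(-6)*(-29) = 44026 - ((1/3)*2*(3 - 2))*(-6)*(-29) = 44026 - ((1/3)*2*1)*(-6)*(-29) = 44026 - (2/3)*(-6)*(-29) = 44026 - (-4)*(-29) = 44026 - 1*116 = 44026 - 116 = 43910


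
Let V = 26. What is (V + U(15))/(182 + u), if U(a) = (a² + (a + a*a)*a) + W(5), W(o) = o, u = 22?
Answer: 964/51 ≈ 18.902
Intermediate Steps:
U(a) = 5 + a² + a*(a + a²) (U(a) = (a² + (a + a*a)*a) + 5 = (a² + (a + a²)*a) + 5 = (a² + a*(a + a²)) + 5 = 5 + a² + a*(a + a²))
(V + U(15))/(182 + u) = (26 + (5 + 15³ + 2*15²))/(182 + 22) = (26 + (5 + 3375 + 2*225))/204 = (26 + (5 + 3375 + 450))*(1/204) = (26 + 3830)*(1/204) = 3856*(1/204) = 964/51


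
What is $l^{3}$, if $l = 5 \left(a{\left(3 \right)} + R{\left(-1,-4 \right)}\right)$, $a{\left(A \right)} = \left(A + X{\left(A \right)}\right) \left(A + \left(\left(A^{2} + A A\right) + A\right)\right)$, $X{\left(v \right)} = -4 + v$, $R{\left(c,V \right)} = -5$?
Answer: $9938375$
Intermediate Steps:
$a{\left(A \right)} = \left(-4 + 2 A\right) \left(2 A + 2 A^{2}\right)$ ($a{\left(A \right)} = \left(A + \left(-4 + A\right)\right) \left(A + \left(\left(A^{2} + A A\right) + A\right)\right) = \left(-4 + 2 A\right) \left(A + \left(\left(A^{2} + A^{2}\right) + A\right)\right) = \left(-4 + 2 A\right) \left(A + \left(2 A^{2} + A\right)\right) = \left(-4 + 2 A\right) \left(A + \left(A + 2 A^{2}\right)\right) = \left(-4 + 2 A\right) \left(2 A + 2 A^{2}\right)$)
$l = 215$ ($l = 5 \left(4 \cdot 3 \left(-2 + 3^{2} - 3\right) - 5\right) = 5 \left(4 \cdot 3 \left(-2 + 9 - 3\right) - 5\right) = 5 \left(4 \cdot 3 \cdot 4 - 5\right) = 5 \left(48 - 5\right) = 5 \cdot 43 = 215$)
$l^{3} = 215^{3} = 9938375$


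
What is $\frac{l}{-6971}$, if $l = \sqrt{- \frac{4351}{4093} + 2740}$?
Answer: $- \frac{\sqrt{45884449617}}{28532303} \approx -0.0075075$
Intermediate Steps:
$l = \frac{\sqrt{45884449617}}{4093}$ ($l = \sqrt{\left(-4351\right) \frac{1}{4093} + 2740} = \sqrt{- \frac{4351}{4093} + 2740} = \sqrt{\frac{11210469}{4093}} = \frac{\sqrt{45884449617}}{4093} \approx 52.335$)
$\frac{l}{-6971} = \frac{\frac{1}{4093} \sqrt{45884449617}}{-6971} = \frac{\sqrt{45884449617}}{4093} \left(- \frac{1}{6971}\right) = - \frac{\sqrt{45884449617}}{28532303}$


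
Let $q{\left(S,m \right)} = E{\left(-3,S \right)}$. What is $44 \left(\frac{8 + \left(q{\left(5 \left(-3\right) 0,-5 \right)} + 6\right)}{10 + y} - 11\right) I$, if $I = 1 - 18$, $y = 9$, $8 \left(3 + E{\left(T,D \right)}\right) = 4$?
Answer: $\frac{147730}{19} \approx 7775.3$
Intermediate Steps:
$E{\left(T,D \right)} = - \frac{5}{2}$ ($E{\left(T,D \right)} = -3 + \frac{1}{8} \cdot 4 = -3 + \frac{1}{2} = - \frac{5}{2}$)
$I = -17$
$q{\left(S,m \right)} = - \frac{5}{2}$
$44 \left(\frac{8 + \left(q{\left(5 \left(-3\right) 0,-5 \right)} + 6\right)}{10 + y} - 11\right) I = 44 \left(\frac{8 + \left(- \frac{5}{2} + 6\right)}{10 + 9} - 11\right) \left(-17\right) = 44 \left(\frac{8 + \frac{7}{2}}{19} - 11\right) \left(-17\right) = 44 \left(\frac{23}{2} \cdot \frac{1}{19} - 11\right) \left(-17\right) = 44 \left(\frac{23}{38} - 11\right) \left(-17\right) = 44 \left(- \frac{395}{38}\right) \left(-17\right) = \left(- \frac{8690}{19}\right) \left(-17\right) = \frac{147730}{19}$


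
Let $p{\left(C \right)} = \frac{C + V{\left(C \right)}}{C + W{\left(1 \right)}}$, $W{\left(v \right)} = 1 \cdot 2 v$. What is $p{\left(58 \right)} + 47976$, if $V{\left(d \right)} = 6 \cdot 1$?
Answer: $\frac{719656}{15} \approx 47977.0$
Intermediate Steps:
$W{\left(v \right)} = 2 v$
$V{\left(d \right)} = 6$
$p{\left(C \right)} = \frac{6 + C}{2 + C}$ ($p{\left(C \right)} = \frac{C + 6}{C + 2 \cdot 1} = \frac{6 + C}{C + 2} = \frac{6 + C}{2 + C}$)
$p{\left(58 \right)} + 47976 = \frac{6 + 58}{2 + 58} + 47976 = \frac{1}{60} \cdot 64 + 47976 = \frac{16}{15} + 47976 = \frac{719656}{15}$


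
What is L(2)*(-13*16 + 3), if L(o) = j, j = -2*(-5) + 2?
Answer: -2460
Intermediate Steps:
j = 12 (j = 10 + 2 = 12)
L(o) = 12
L(2)*(-13*16 + 3) = 12*(-13*16 + 3) = 12*(-208 + 3) = 12*(-205) = -2460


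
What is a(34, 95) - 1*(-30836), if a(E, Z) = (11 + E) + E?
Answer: 30915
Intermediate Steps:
a(E, Z) = 11 + 2*E
a(34, 95) - 1*(-30836) = (11 + 2*34) - 1*(-30836) = (11 + 68) + 30836 = 79 + 30836 = 30915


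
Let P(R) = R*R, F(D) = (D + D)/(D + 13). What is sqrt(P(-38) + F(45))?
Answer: sqrt(1215709)/29 ≈ 38.020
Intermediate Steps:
F(D) = 2*D/(13 + D) (F(D) = (2*D)/(13 + D) = 2*D/(13 + D))
P(R) = R**2
sqrt(P(-38) + F(45)) = sqrt((-38)**2 + 2*45/(13 + 45)) = sqrt(1444 + 2*45/58) = sqrt(1444 + 2*45*(1/58)) = sqrt(1444 + 45/29) = sqrt(41921/29) = sqrt(1215709)/29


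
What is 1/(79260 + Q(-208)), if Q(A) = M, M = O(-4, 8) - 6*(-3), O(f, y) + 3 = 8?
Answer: 1/79283 ≈ 1.2613e-5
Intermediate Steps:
O(f, y) = 5 (O(f, y) = -3 + 8 = 5)
M = 23 (M = 5 - 6*(-3) = 5 - 1*(-18) = 5 + 18 = 23)
Q(A) = 23
1/(79260 + Q(-208)) = 1/(79260 + 23) = 1/79283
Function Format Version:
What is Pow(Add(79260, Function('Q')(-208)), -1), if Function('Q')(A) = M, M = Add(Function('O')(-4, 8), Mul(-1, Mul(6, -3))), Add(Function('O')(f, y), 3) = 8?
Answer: Rational(1, 79283) ≈ 1.2613e-5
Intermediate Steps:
Function('O')(f, y) = 5 (Function('O')(f, y) = Add(-3, 8) = 5)
M = 23 (M = Add(5, Mul(-1, Mul(6, -3))) = Add(5, Mul(-1, -18)) = Add(5, 18) = 23)
Function('Q')(A) = 23
Pow(Add(79260, Function('Q')(-208)), -1) = Pow(Add(79260, 23), -1) = Pow(79283, -1) = Rational(1, 79283)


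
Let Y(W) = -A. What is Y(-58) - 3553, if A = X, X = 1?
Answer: -3554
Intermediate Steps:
A = 1
Y(W) = -1 (Y(W) = -1*1 = -1)
Y(-58) - 3553 = -1 - 3553 = -3554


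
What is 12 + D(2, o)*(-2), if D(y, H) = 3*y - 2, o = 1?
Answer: 4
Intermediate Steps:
D(y, H) = -2 + 3*y
12 + D(2, o)*(-2) = 12 + (-2 + 3*2)*(-2) = 12 + (-2 + 6)*(-2) = 12 + 4*(-2) = 12 - 8 = 4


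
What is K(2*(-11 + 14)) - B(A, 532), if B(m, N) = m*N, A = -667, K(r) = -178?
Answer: 354666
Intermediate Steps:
B(m, N) = N*m
K(2*(-11 + 14)) - B(A, 532) = -178 - 532*(-667) = -178 - 1*(-354844) = -178 + 354844 = 354666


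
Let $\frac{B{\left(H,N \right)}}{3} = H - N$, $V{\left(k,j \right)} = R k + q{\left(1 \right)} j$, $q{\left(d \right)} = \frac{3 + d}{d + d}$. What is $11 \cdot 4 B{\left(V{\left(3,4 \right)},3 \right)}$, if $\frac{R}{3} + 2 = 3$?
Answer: $1848$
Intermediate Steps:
$R = 3$ ($R = -6 + 3 \cdot 3 = -6 + 9 = 3$)
$q{\left(d \right)} = \frac{3 + d}{2 d}$
$V{\left(k,j \right)} = 2 j + 3 k$ ($V{\left(k,j \right)} = 3 k + \frac{3 + 1}{2 \cdot 1} j = 3 k + \frac{1}{2} \cdot 1 \cdot 4 j = 3 k + 2 j = 2 j + 3 k$)
$B{\left(H,N \right)} = - 3 N + 3 H$ ($B{\left(H,N \right)} = 3 \left(H - N\right) = - 3 N + 3 H$)
$11 \cdot 4 B{\left(V{\left(3,4 \right)},3 \right)} = 11 \cdot 4 \left(\left(-3\right) 3 + 3 \left(2 \cdot 4 + 3 \cdot 3\right)\right) = 44 \left(-9 + 3 \left(8 + 9\right)\right) = 44 \left(-9 + 3 \cdot 17\right) = 44 \left(-9 + 51\right) = 44 \cdot 42 = 1848$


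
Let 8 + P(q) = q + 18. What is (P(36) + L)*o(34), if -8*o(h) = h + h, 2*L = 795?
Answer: -15079/4 ≈ -3769.8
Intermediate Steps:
L = 795/2 (L = (½)*795 = 795/2 ≈ 397.50)
P(q) = 10 + q (P(q) = -8 + (q + 18) = -8 + (18 + q) = 10 + q)
o(h) = -h/4 (o(h) = -(h + h)/8 = -h/4)
(P(36) + L)*o(34) = ((10 + 36) + 795/2)*(-¼*34) = (46 + 795/2)*(-17/2) = (887/2)*(-17/2) = -15079/4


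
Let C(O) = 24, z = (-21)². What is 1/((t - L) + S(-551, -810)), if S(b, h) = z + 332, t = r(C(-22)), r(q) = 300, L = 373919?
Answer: -1/372846 ≈ -2.6821e-6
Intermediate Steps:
z = 441
t = 300
S(b, h) = 773 (S(b, h) = 441 + 332 = 773)
1/((t - L) + S(-551, -810)) = 1/((300 - 1*373919) + 773) = 1/((300 - 373919) + 773) = 1/(-373619 + 773) = 1/(-372846) = -1/372846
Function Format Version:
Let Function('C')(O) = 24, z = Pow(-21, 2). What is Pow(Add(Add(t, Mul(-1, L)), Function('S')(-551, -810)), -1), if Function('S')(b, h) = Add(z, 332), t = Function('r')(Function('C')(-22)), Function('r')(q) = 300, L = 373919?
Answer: Rational(-1, 372846) ≈ -2.6821e-6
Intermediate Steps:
z = 441
t = 300
Function('S')(b, h) = 773 (Function('S')(b, h) = Add(441, 332) = 773)
Pow(Add(Add(t, Mul(-1, L)), Function('S')(-551, -810)), -1) = Pow(Add(Add(300, Mul(-1, 373919)), 773), -1) = Pow(Add(Add(300, -373919), 773), -1) = Pow(Add(-373619, 773), -1) = Pow(-372846, -1) = Rational(-1, 372846)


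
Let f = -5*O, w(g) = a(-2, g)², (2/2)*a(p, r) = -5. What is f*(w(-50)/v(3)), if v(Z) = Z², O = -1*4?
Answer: 500/9 ≈ 55.556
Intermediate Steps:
a(p, r) = -5
O = -4
w(g) = 25 (w(g) = (-5)² = 25)
f = 20 (f = -5*(-4) = 20)
f*(w(-50)/v(3)) = 20*(25/(3²)) = 20*(25/9) = 500/9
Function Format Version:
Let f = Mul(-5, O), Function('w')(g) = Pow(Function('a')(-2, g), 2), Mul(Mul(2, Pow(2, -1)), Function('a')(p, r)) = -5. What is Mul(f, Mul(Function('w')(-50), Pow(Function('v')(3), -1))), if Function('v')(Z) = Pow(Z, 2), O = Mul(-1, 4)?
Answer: Rational(500, 9) ≈ 55.556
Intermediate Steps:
Function('a')(p, r) = -5
O = -4
Function('w')(g) = 25 (Function('w')(g) = Pow(-5, 2) = 25)
f = 20 (f = Mul(-5, -4) = 20)
Mul(f, Mul(Function('w')(-50), Pow(Function('v')(3), -1))) = Mul(20, Mul(25, Pow(Pow(3, 2), -1))) = Mul(20, Mul(25, Pow(9, -1))) = Mul(20, Mul(25, Rational(1, 9))) = Mul(20, Rational(25, 9)) = Rational(500, 9)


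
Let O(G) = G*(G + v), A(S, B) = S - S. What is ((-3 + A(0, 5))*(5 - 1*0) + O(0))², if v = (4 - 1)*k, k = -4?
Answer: 225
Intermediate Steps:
A(S, B) = 0
v = -12 (v = (4 - 1)*(-4) = 3*(-4) = -12)
O(G) = G*(-12 + G) (O(G) = G*(G - 12) = G*(-12 + G))
((-3 + A(0, 5))*(5 - 1*0) + O(0))² = ((-3 + 0)*(5 - 1*0) + 0*(-12 + 0))² = (-3*(5 + 0) + 0*(-12))² = (-3*5 + 0)² = (-15 + 0)² = (-15)² = 225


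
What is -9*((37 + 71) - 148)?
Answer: 360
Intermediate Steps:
-9*((37 + 71) - 148) = -9*(108 - 148) = -9*(-40) = 360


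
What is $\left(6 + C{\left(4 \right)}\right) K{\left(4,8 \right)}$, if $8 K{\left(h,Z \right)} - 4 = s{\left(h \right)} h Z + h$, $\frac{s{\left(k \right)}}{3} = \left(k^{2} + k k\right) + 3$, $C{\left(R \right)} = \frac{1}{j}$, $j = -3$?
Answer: $\frac{7157}{3} \approx 2385.7$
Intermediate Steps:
$C{\left(R \right)} = - \frac{1}{3}$ ($C{\left(R \right)} = \frac{1}{-3} = - \frac{1}{3}$)
$s{\left(k \right)} = 9 + 6 k^{2}$ ($s{\left(k \right)} = 3 \left(\left(k^{2} + k k\right) + 3\right) = 3 \left(\left(k^{2} + k^{2}\right) + 3\right) = 3 \left(2 k^{2} + 3\right) = 3 \left(3 + 2 k^{2}\right) = 9 + 6 k^{2}$)
$K{\left(h,Z \right)} = \frac{1}{2} + \frac{h}{8} + \frac{Z h \left(9 + 6 h^{2}\right)}{8}$ ($K{\left(h,Z \right)} = \frac{1}{2} + \frac{\left(9 + 6 h^{2}\right) h Z + h}{8} = \frac{1}{2} + \frac{h \left(9 + 6 h^{2}\right) Z + h}{8} = \frac{1}{2} + \frac{Z h \left(9 + 6 h^{2}\right) + h}{8} = \frac{1}{2} + \frac{h + Z h \left(9 + 6 h^{2}\right)}{8} = \frac{1}{2} + \left(\frac{h}{8} + \frac{Z h \left(9 + 6 h^{2}\right)}{8}\right) = \frac{1}{2} + \frac{h}{8} + \frac{Z h \left(9 + 6 h^{2}\right)}{8}$)
$\left(6 + C{\left(4 \right)}\right) K{\left(4,8 \right)} = \left(6 - \frac{1}{3}\right) \left(\frac{1}{2} + \frac{1}{8} \cdot 4 + \frac{3}{8} \cdot 8 \cdot 4 \left(3 + 2 \cdot 4^{2}\right)\right) = \frac{17 \left(\frac{1}{2} + \frac{1}{2} + \frac{3}{8} \cdot 8 \cdot 4 \left(3 + 2 \cdot 16\right)\right)}{3} = \frac{17 \left(\frac{1}{2} + \frac{1}{2} + \frac{3}{8} \cdot 8 \cdot 4 \left(3 + 32\right)\right)}{3} = \frac{17 \left(\frac{1}{2} + \frac{1}{2} + \frac{3}{8} \cdot 8 \cdot 4 \cdot 35\right)}{3} = \frac{17 \left(\frac{1}{2} + \frac{1}{2} + 420\right)}{3} = \frac{17}{3} \cdot 421 = \frac{7157}{3}$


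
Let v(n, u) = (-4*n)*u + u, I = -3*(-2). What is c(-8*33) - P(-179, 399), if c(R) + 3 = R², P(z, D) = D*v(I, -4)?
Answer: 32985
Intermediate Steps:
I = 6
v(n, u) = u - 4*n*u (v(n, u) = -4*n*u + u = u - 4*n*u)
P(z, D) = 92*D (P(z, D) = D*(-4*(1 - 4*6)) = D*(-4*(1 - 24)) = D*(-4*(-23)) = D*92 = 92*D)
c(R) = -3 + R²
c(-8*33) - P(-179, 399) = (-3 + (-8*33)²) - 92*399 = (-3 + (-264)²) - 1*36708 = (-3 + 69696) - 36708 = 69693 - 36708 = 32985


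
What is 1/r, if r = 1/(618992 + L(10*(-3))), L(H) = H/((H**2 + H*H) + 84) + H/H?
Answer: 194363797/314 ≈ 6.1899e+5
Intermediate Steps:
L(H) = 1 + H/(84 + 2*H**2) (L(H) = H/((H**2 + H**2) + 84) + 1 = H/(2*H**2 + 84) + 1 = H/(84 + 2*H**2) + 1 = 1 + H/(84 + 2*H**2))
r = 314/194363797 (r = 1/(618992 + (42 + (10*(-3))**2 + (10*(-3))/2)/(42 + (10*(-3))**2)) = 1/(618992 + (42 + (-30)**2 + (1/2)*(-30))/(42 + (-30)**2)) = 1/(618992 + (42 + 900 - 15)/(42 + 900)) = 1/(618992 + 927/942) = 1/(618992 + (1/942)*927) = 1/(618992 + 309/314) = 1/(194363797/314) = 314/194363797 ≈ 1.6155e-6)
1/r = 1/(314/194363797) = 194363797/314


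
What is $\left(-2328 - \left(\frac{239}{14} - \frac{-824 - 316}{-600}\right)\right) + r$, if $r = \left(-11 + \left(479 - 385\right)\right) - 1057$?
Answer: $- \frac{116101}{35} \approx -3317.2$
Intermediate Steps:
$r = -974$ ($r = \left(-11 + \left(479 - 385\right)\right) - 1057 = \left(-11 + 94\right) - 1057 = 83 - 1057 = -974$)
$\left(-2328 - \left(\frac{239}{14} - \frac{-824 - 316}{-600}\right)\right) + r = \left(-2328 - \left(\frac{239}{14} - \frac{-824 - 316}{-600}\right)\right) - 974 = \left(-2328 - \left(\frac{239}{14} - \left(-824 - 316\right) \left(- \frac{1}{600}\right)\right)\right) - 974 = \left(-2328 - \frac{531}{35}\right) - 974 = - \frac{82011}{35} - 974 = - \frac{116101}{35}$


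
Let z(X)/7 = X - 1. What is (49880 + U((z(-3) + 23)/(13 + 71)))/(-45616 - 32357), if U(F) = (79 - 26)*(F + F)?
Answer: -2094695/3274866 ≈ -0.63963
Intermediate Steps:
z(X) = -7 + 7*X (z(X) = 7*(X - 1) = 7*(-1 + X) = -7 + 7*X)
U(F) = 106*F (U(F) = 53*(2*F) = 106*F)
(49880 + U((z(-3) + 23)/(13 + 71)))/(-45616 - 32357) = (49880 + 106*(((-7 + 7*(-3)) + 23)/(13 + 71)))/(-45616 - 32357) = (49880 + 106*(((-7 - 21) + 23)/84))/(-77973) = (49880 + 106*((-28 + 23)*(1/84)))*(-1/77973) = (49880 + 106*(-5*1/84))*(-1/77973) = (49880 + 106*(-5/84))*(-1/77973) = (49880 - 265/42)*(-1/77973) = (2094695/42)*(-1/77973) = -2094695/3274866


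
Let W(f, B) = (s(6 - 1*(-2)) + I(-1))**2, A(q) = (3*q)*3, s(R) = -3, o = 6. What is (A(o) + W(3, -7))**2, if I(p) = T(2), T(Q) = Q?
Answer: 3025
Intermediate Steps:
I(p) = 2
A(q) = 9*q
W(f, B) = 1 (W(f, B) = (-3 + 2)**2 = (-1)**2 = 1)
(A(o) + W(3, -7))**2 = (9*6 + 1)**2 = (54 + 1)**2 = 55**2 = 3025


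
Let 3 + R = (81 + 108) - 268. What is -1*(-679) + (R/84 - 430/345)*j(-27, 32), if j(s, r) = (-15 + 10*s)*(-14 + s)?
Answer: -8143927/322 ≈ -25292.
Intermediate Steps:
R = -82 (R = -3 + ((81 + 108) - 268) = -3 + (189 - 268) = -3 - 79 = -82)
-1*(-679) + (R/84 - 430/345)*j(-27, 32) = -1*(-679) + (-82/84 - 430/345)*(210 - 155*(-27) + 10*(-27)**2) = 679 + (-82*1/84 - 430*1/345)*(210 + 4185 + 10*729) = 679 + (-41/42 - 86/69)*(210 + 4185 + 7290) = 679 - 2147/966*11685 = 679 - 8362565/322 = -8143927/322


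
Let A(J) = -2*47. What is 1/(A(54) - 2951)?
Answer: -1/3045 ≈ -0.00032841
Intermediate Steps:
A(J) = -94
1/(A(54) - 2951) = 1/(-94 - 2951) = 1/(-3045) = -1/3045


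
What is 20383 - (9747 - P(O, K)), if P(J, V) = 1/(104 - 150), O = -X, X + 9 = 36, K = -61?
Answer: 489255/46 ≈ 10636.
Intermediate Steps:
X = 27 (X = -9 + 36 = 27)
O = -27 (O = -1*27 = -27)
P(J, V) = -1/46 (P(J, V) = 1/(-46) = -1/46)
20383 - (9747 - P(O, K)) = 20383 - (9747 - 1*(-1/46)) = 20383 - (9747 + 1/46) = 20383 - 1*448363/46 = 20383 - 448363/46 = 489255/46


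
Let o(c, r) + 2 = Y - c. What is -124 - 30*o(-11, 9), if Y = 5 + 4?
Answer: -664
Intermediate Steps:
Y = 9
o(c, r) = 7 - c (o(c, r) = -2 + (9 - c) = 7 - c)
-124 - 30*o(-11, 9) = -124 - 30*(7 - 1*(-11)) = -124 - 30*(7 + 11) = -124 - 30*18 = -124 - 540 = -664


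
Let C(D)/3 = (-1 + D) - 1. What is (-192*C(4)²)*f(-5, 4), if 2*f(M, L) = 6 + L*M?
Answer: 48384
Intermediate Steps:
f(M, L) = 3 + L*M/2 (f(M, L) = (6 + L*M)/2 = 3 + L*M/2)
C(D) = -6 + 3*D (C(D) = 3*((-1 + D) - 1) = 3*(-2 + D) = -6 + 3*D)
(-192*C(4)²)*f(-5, 4) = (-192*(-6 + 3*4)²)*(3 + (½)*4*(-5)) = (-192*(-6 + 12)²)*(3 - 10) = -192*6²*(-7) = -192*36*(-7) = -6912*(-7) = 48384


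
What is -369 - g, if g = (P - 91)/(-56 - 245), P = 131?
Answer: -111029/301 ≈ -368.87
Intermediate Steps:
g = -40/301 (g = (131 - 91)/(-56 - 245) = 40/(-301) = 40*(-1/301) = -40/301 ≈ -0.13289)
-369 - g = -369 - 1*(-40/301) = -369 + 40/301 = -111029/301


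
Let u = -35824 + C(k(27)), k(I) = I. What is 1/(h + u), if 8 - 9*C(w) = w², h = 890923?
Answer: 9/7695170 ≈ 1.1696e-6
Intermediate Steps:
C(w) = 8/9 - w²/9
u = -323137/9 (u = -35824 + (8/9 - ⅑*27²) = -35824 + (8/9 - ⅑*729) = -35824 + (8/9 - 81) = -35824 - 721/9 = -323137/9 ≈ -35904.)
1/(h + u) = 1/(890923 - 323137/9) = 1/(7695170/9) = 9/7695170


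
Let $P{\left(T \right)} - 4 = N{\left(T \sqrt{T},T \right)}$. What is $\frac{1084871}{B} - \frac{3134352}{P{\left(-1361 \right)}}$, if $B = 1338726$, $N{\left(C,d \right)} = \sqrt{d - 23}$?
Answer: $- \frac{2097829405351}{234277050} + \frac{783588 i \sqrt{346}}{175} \approx -8954.5 + 83289.0 i$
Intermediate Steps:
$N{\left(C,d \right)} = \sqrt{-23 + d}$
$P{\left(T \right)} = 4 + \sqrt{-23 + T}$
$\frac{1084871}{B} - \frac{3134352}{P{\left(-1361 \right)}} = \frac{1084871}{1338726} - \frac{3134352}{4 + \sqrt{-23 - 1361}} = 1084871 \cdot \frac{1}{1338726} - \frac{3134352}{4 + \sqrt{-1384}} = \frac{1084871}{1338726} - \frac{3134352}{4 + 2 i \sqrt{346}}$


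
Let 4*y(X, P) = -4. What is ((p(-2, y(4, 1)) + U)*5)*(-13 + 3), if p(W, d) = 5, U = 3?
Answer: -400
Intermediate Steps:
y(X, P) = -1 (y(X, P) = (¼)*(-4) = -1)
((p(-2, y(4, 1)) + U)*5)*(-13 + 3) = ((5 + 3)*5)*(-13 + 3) = (8*5)*(-10) = 40*(-10) = -400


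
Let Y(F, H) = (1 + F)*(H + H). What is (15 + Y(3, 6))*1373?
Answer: 86499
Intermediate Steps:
Y(F, H) = 2*H*(1 + F) (Y(F, H) = (1 + F)*(2*H) = 2*H*(1 + F))
(15 + Y(3, 6))*1373 = (15 + 2*6*(1 + 3))*1373 = (15 + 2*6*4)*1373 = (15 + 48)*1373 = 63*1373 = 86499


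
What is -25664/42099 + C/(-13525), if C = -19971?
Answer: 493653529/569388975 ≈ 0.86699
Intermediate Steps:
-25664/42099 + C/(-13525) = -25664/42099 - 19971/(-13525) = -25664*1/42099 - 19971*(-1/13525) = -25664/42099 + 19971/13525 = 493653529/569388975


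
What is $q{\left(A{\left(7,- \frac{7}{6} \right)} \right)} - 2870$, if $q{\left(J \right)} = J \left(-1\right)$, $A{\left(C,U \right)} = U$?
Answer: $- \frac{17213}{6} \approx -2868.8$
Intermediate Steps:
$q{\left(J \right)} = - J$
$q{\left(A{\left(7,- \frac{7}{6} \right)} \right)} - 2870 = - \frac{-7}{6} - 2870 = \left(-1\right) \left(- \frac{7}{6}\right) - 2870 = \frac{7}{6} - 2870 = - \frac{17213}{6}$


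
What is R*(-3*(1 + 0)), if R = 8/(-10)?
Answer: 12/5 ≈ 2.4000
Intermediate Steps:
R = -⅘ (R = 8*(-⅒) = -⅘ ≈ -0.80000)
R*(-3*(1 + 0)) = -(-12)*(1 + 0)/5 = -(-12)/5 = -⅘*(-3) = 12/5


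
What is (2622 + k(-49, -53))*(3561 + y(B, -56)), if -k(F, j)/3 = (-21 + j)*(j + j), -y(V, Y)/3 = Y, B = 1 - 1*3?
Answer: -77973390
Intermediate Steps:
B = -2 (B = 1 - 3 = -2)
y(V, Y) = -3*Y
k(F, j) = -6*j*(-21 + j) (k(F, j) = -3*(-21 + j)*(j + j) = -3*(-21 + j)*2*j = -6*j*(-21 + j))
(2622 + k(-49, -53))*(3561 + y(B, -56)) = (2622 + 6*(-53)*(21 - 1*(-53)))*(3561 - 3*(-56)) = (2622 + 6*(-53)*(21 + 53))*(3561 + 168) = (2622 + 6*(-53)*74)*3729 = (2622 - 23532)*3729 = -20910*3729 = -77973390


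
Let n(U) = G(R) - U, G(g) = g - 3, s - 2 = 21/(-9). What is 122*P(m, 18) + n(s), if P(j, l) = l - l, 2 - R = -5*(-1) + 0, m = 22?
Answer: -17/3 ≈ -5.6667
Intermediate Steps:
s = -1/3 (s = 2 + 21/(-9) = 2 + 21*(-1/9) = 2 - 7/3 = -1/3 ≈ -0.33333)
R = -3 (R = 2 - (-5*(-1) + 0) = 2 - (5 + 0) = 2 - 1*5 = 2 - 5 = -3)
G(g) = -3 + g
P(j, l) = 0
n(U) = -6 - U (n(U) = (-3 - 3) - U = -6 - U)
122*P(m, 18) + n(s) = 122*0 + (-6 - 1*(-1/3)) = 0 + (-6 + 1/3) = 0 - 17/3 = -17/3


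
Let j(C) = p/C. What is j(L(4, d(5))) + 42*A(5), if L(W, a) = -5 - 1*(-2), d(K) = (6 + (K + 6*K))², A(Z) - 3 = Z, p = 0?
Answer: 336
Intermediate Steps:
A(Z) = 3 + Z
d(K) = (6 + 7*K)²
L(W, a) = -3 (L(W, a) = -5 + 2 = -3)
j(C) = 0 (j(C) = 0/C = 0)
j(L(4, d(5))) + 42*A(5) = 0 + 42*(3 + 5) = 0 + 42*8 = 0 + 336 = 336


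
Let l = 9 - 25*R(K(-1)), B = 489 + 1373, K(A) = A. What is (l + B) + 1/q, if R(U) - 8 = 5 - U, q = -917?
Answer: 1394756/917 ≈ 1521.0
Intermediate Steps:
B = 1862
R(U) = 13 - U (R(U) = 8 + (5 - U) = 13 - U)
l = -341 (l = 9 - 25*(13 - 1*(-1)) = 9 - 25*(13 + 1) = 9 - 25*14 = 9 - 350 = -341)
(l + B) + 1/q = (-341 + 1862) + 1/(-917) = 1521 - 1/917 = 1394756/917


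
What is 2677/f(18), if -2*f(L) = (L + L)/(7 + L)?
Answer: -66925/18 ≈ -3718.1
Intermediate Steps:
f(L) = -L/(7 + L) (f(L) = -(L + L)/(2*(7 + L)) = -2*L/(2*(7 + L)) = -L/(7 + L))
2677/f(18) = 2677/((-1*18/(7 + 18))) = 2677/((-1*18/25)) = 2677/((-1*18*1/25)) = 2677/(-18/25) = 2677*(-25/18) = -66925/18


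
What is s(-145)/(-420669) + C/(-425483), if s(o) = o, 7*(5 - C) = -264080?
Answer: -110673127690/1252912556889 ≈ -0.088333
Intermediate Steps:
C = 264115/7 (C = 5 - ⅐*(-264080) = 5 + 264080/7 = 264115/7 ≈ 37731.)
s(-145)/(-420669) + C/(-425483) = -145/(-420669) + (264115/7)/(-425483) = -145*(-1/420669) + (264115/7)*(-1/425483) = 145/420669 - 264115/2978381 = -110673127690/1252912556889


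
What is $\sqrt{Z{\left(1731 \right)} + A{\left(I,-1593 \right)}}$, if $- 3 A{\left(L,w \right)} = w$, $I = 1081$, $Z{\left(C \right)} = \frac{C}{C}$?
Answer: $2 \sqrt{133} \approx 23.065$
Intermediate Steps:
$Z{\left(C \right)} = 1$
$A{\left(L,w \right)} = - \frac{w}{3}$
$\sqrt{Z{\left(1731 \right)} + A{\left(I,-1593 \right)}} = \sqrt{1 - -531} = \sqrt{1 + 531} = \sqrt{532} = 2 \sqrt{133}$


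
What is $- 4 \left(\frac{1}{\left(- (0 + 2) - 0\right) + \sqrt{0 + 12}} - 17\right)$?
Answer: $67 - \sqrt{3} \approx 65.268$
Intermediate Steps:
$- 4 \left(\frac{1}{\left(- (0 + 2) - 0\right) + \sqrt{0 + 12}} - 17\right) = - 4 \left(\frac{1}{\left(\left(-1\right) 2 + 0\right) + \sqrt{12}} - 17\right) = - 4 \left(\frac{1}{\left(-2 + 0\right) + 2 \sqrt{3}} - 17\right) = - 4 \left(\frac{1}{-2 + 2 \sqrt{3}} - 17\right) = - 4 \left(-17 + \frac{1}{-2 + 2 \sqrt{3}}\right) = 68 - \frac{4}{-2 + 2 \sqrt{3}}$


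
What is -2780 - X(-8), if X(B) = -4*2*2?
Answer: -2764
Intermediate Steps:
X(B) = -16 (X(B) = -8*2 = -16)
-2780 - X(-8) = -2780 - 1*(-16) = -2780 + 16 = -2764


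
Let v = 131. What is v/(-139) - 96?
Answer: -13475/139 ≈ -96.942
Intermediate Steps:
v/(-139) - 96 = 131/(-139) - 96 = -1/139*131 - 96 = -131/139 - 96 = -13475/139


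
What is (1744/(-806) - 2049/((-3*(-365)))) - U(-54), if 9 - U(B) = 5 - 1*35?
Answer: -6330234/147095 ≈ -43.035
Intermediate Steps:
U(B) = 39 (U(B) = 9 - (5 - 1*35) = 9 - (5 - 35) = 9 - 1*(-30) = 9 + 30 = 39)
(1744/(-806) - 2049/((-3*(-365)))) - U(-54) = (1744/(-806) - 2049/((-3*(-365)))) - 1*39 = (1744*(-1/806) - 2049/1095) - 39 = (-872/403 - 2049*1/1095) - 39 = (-872/403 - 683/365) - 39 = -593529/147095 - 39 = -6330234/147095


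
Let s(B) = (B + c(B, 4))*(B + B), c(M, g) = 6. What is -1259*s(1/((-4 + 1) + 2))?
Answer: 12590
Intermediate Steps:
s(B) = 2*B*(6 + B) (s(B) = (B + 6)*(B + B) = (6 + B)*(2*B) = 2*B*(6 + B))
-1259*s(1/((-4 + 1) + 2)) = -2518*(6 + 1/((-4 + 1) + 2))/((-4 + 1) + 2) = -2518*(6 + 1/(-3 + 2))/(-3 + 2) = -2518*(6 + 1/(-1))/(-1) = -2518*(-1)*(6 - 1) = -2518*(-1)*5 = -1259*(-10) = 12590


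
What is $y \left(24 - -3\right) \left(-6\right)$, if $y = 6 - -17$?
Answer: $-3726$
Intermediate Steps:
$y = 23$ ($y = 6 + 17 = 23$)
$y \left(24 - -3\right) \left(-6\right) = 23 \left(24 - -3\right) \left(-6\right) = 23 \left(24 + 3\right) \left(-6\right) = 23 \cdot 27 \left(-6\right) = 621 \left(-6\right) = -3726$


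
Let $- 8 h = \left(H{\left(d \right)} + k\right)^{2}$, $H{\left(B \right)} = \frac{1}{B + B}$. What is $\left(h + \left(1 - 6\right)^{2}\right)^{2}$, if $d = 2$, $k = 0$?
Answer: $\frac{10233601}{16384} \approx 624.61$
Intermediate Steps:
$H{\left(B \right)} = \frac{1}{2 B}$
$h = - \frac{1}{128}$ ($h = - \frac{\left(\frac{1}{2 \cdot 2} + 0\right)^{2}}{8} = - \frac{\left(\frac{1}{2} \cdot \frac{1}{2} + 0\right)^{2}}{8} = - \frac{\left(\frac{1}{4} + 0\right)^{2}}{8} = - \frac{1}{8 \cdot 16} = \left(- \frac{1}{8}\right) \frac{1}{16} = - \frac{1}{128} \approx -0.0078125$)
$\left(h + \left(1 - 6\right)^{2}\right)^{2} = \left(- \frac{1}{128} + \left(1 - 6\right)^{2}\right)^{2} = \left(- \frac{1}{128} + \left(-5\right)^{2}\right)^{2} = \left(- \frac{1}{128} + 25\right)^{2} = \left(\frac{3199}{128}\right)^{2} = \frac{10233601}{16384}$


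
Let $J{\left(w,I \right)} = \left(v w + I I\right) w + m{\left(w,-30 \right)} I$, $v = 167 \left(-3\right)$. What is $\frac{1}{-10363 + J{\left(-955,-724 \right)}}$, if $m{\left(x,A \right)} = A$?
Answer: $- \frac{1}{957501248} \approx -1.0444 \cdot 10^{-9}$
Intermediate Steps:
$v = -501$
$J{\left(w,I \right)} = - 30 I + w \left(I^{2} - 501 w\right)$ ($J{\left(w,I \right)} = \left(- 501 w + I I\right) w - 30 I = \left(- 501 w + I^{2}\right) w - 30 I = \left(I^{2} - 501 w\right) w - 30 I = w \left(I^{2} - 501 w\right) - 30 I = - 30 I + w \left(I^{2} - 501 w\right)$)
$\frac{1}{-10363 + J{\left(-955,-724 \right)}} = \frac{1}{-10363 - \left(-21720 + 456924525 + 500588080\right)} = \frac{1}{-10363 - 957490885} = \frac{1}{-957501248} = - \frac{1}{957501248}$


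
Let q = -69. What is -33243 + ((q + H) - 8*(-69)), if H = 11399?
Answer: -21361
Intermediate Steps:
-33243 + ((q + H) - 8*(-69)) = -33243 + ((-69 + 11399) - 8*(-69)) = -33243 + (11330 + 552) = -33243 + 11882 = -21361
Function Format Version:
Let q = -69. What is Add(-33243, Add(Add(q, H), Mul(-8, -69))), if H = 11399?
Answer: -21361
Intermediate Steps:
Add(-33243, Add(Add(q, H), Mul(-8, -69))) = Add(-33243, Add(Add(-69, 11399), Mul(-8, -69))) = Add(-33243, Add(11330, 552)) = Add(-33243, 11882) = -21361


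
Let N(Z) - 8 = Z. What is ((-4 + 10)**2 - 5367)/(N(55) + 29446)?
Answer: -5331/29509 ≈ -0.18066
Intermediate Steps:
N(Z) = 8 + Z
((-4 + 10)**2 - 5367)/(N(55) + 29446) = ((-4 + 10)**2 - 5367)/((8 + 55) + 29446) = (6**2 - 5367)/(63 + 29446) = (36 - 5367)/29509 = -5331*1/29509 = -5331/29509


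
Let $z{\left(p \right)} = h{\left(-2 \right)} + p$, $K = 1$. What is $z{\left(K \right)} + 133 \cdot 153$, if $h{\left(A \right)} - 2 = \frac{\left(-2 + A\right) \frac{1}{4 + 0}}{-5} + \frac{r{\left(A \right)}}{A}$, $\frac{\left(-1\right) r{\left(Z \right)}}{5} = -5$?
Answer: $\frac{203397}{10} \approx 20340.0$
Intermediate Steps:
$r{\left(Z \right)} = 25$ ($r{\left(Z \right)} = \left(-5\right) \left(-5\right) = 25$)
$h{\left(A \right)} = \frac{21}{10} + \frac{25}{A} - \frac{A}{20}$ ($h{\left(A \right)} = 2 + \left(\frac{\left(-2 + A\right) \frac{1}{4 + 0}}{-5} + \frac{25}{A}\right) = 2 + \left(\frac{-2 + A}{4} \left(- \frac{1}{5}\right) + \frac{25}{A}\right) = 2 + \left(\left(-2 + A\right) \frac{1}{4} \left(- \frac{1}{5}\right) + \frac{25}{A}\right) = 2 + \left(\left(- \frac{1}{2} + \frac{A}{4}\right) \left(- \frac{1}{5}\right) + \frac{25}{A}\right) = 2 - \left(- \frac{1}{10} - \frac{25}{A} + \frac{A}{20}\right) = 2 + \left(\frac{1}{10} + \frac{25}{A} - \frac{A}{20}\right) = \frac{21}{10} + \frac{25}{A} - \frac{A}{20}$)
$z{\left(p \right)} = - \frac{103}{10} + p$ ($z{\left(p \right)} = \frac{500 - - 2 \left(-42 - 2\right)}{20 \left(-2\right)} + p = \frac{1}{20} \left(- \frac{1}{2}\right) \left(500 - \left(-2\right) \left(-44\right)\right) + p = \frac{1}{20} \left(- \frac{1}{2}\right) \left(500 - 88\right) + p = \frac{1}{20} \left(- \frac{1}{2}\right) 412 + p = - \frac{103}{10} + p$)
$z{\left(K \right)} + 133 \cdot 153 = \left(- \frac{103}{10} + 1\right) + 133 \cdot 153 = - \frac{93}{10} + 20349 = \frac{203397}{10}$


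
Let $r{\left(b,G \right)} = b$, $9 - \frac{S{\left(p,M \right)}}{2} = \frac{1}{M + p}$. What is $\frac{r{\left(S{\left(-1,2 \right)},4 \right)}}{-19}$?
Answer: $- \frac{16}{19} \approx -0.8421$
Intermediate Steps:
$S{\left(p,M \right)} = 18 - \frac{2}{M + p}$
$\frac{r{\left(S{\left(-1,2 \right)},4 \right)}}{-19} = \frac{2 \frac{1}{2 - 1} \left(-1 + 9 \cdot 2 + 9 \left(-1\right)\right)}{-19} = - \frac{2 \cdot 1^{-1} \left(-1 + 18 - 9\right)}{19} = - \frac{2 \cdot 1 \cdot 8}{19} = \left(- \frac{1}{19}\right) 16 = - \frac{16}{19}$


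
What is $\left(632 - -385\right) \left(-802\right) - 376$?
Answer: $-816010$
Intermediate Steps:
$\left(632 - -385\right) \left(-802\right) - 376 = \left(632 + 385\right) \left(-802\right) - 376 = 1017 \left(-802\right) - 376 = -815634 - 376 = -816010$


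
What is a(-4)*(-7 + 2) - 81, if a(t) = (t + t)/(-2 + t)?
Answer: -263/3 ≈ -87.667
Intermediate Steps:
a(t) = 2*t/(-2 + t) (a(t) = (2*t)/(-2 + t) = 2*t/(-2 + t))
a(-4)*(-7 + 2) - 81 = (2*(-4)/(-2 - 4))*(-7 + 2) - 81 = (2*(-4)/(-6))*(-5) - 81 = (2*(-4)*(-1/6))*(-5) - 81 = (4/3)*(-5) - 81 = -20/3 - 81 = -263/3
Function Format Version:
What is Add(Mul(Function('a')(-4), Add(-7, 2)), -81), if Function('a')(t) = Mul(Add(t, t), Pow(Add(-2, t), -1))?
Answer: Rational(-263, 3) ≈ -87.667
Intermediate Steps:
Function('a')(t) = Mul(2, t, Pow(Add(-2, t), -1)) (Function('a')(t) = Mul(Mul(2, t), Pow(Add(-2, t), -1)) = Mul(2, t, Pow(Add(-2, t), -1)))
Add(Mul(Function('a')(-4), Add(-7, 2)), -81) = Add(Mul(Mul(2, -4, Pow(Add(-2, -4), -1)), Add(-7, 2)), -81) = Add(Mul(Mul(2, -4, Pow(-6, -1)), -5), -81) = Add(Mul(Mul(2, -4, Rational(-1, 6)), -5), -81) = Add(Mul(Rational(4, 3), -5), -81) = Add(Rational(-20, 3), -81) = Rational(-263, 3)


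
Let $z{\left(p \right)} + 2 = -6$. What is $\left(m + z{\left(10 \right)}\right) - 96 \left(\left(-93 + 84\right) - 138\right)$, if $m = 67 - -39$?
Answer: $14210$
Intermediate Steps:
$m = 106$ ($m = 67 + 39 = 106$)
$z{\left(p \right)} = -8$ ($z{\left(p \right)} = -2 - 6 = -8$)
$\left(m + z{\left(10 \right)}\right) - 96 \left(\left(-93 + 84\right) - 138\right) = \left(106 - 8\right) - 96 \left(\left(-93 + 84\right) - 138\right) = 98 - 96 \left(-9 - 138\right) = 98 - -14112 = 98 + 14112 = 14210$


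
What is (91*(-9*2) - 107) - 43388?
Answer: -45133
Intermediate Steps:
(91*(-9*2) - 107) - 43388 = (91*(-18) - 107) - 43388 = (-1638 - 107) - 43388 = -1745 - 43388 = -45133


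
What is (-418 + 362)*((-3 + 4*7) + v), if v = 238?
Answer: -14728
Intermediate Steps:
(-418 + 362)*((-3 + 4*7) + v) = (-418 + 362)*((-3 + 4*7) + 238) = -56*((-3 + 28) + 238) = -56*(25 + 238) = -56*263 = -14728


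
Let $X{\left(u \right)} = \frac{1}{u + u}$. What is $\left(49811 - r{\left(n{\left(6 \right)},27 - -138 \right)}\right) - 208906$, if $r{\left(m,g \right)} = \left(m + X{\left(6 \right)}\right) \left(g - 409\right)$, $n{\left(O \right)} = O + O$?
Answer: $- \frac{468440}{3} \approx -1.5615 \cdot 10^{5}$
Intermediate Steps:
$X{\left(u \right)} = \frac{1}{2 u}$
$n{\left(O \right)} = 2 O$
$r{\left(m,g \right)} = \left(-409 + g\right) \left(\frac{1}{12} + m\right)$ ($r{\left(m,g \right)} = \left(m + \frac{1}{2 \cdot 6}\right) \left(g - 409\right) = \left(m + \frac{1}{2} \cdot \frac{1}{6}\right) \left(-409 + g\right) = \left(m + \frac{1}{12}\right) \left(-409 + g\right) = \left(\frac{1}{12} + m\right) \left(-409 + g\right) = \left(-409 + g\right) \left(\frac{1}{12} + m\right)$)
$\left(49811 - r{\left(n{\left(6 \right)},27 - -138 \right)}\right) - 208906 = \left(49811 - \left(- \frac{409}{12} - 409 \cdot 2 \cdot 6 + \frac{27 - -138}{12} + \left(27 - -138\right) 2 \cdot 6\right)\right) - 208906 = \left(49811 - \left(- \frac{409}{12} - 4908 + \frac{27 + 138}{12} + \left(27 + 138\right) 12\right)\right) - 208906 = \left(49811 - \left(- \frac{409}{12} - 4908 + \frac{1}{12} \cdot 165 + 165 \cdot 12\right)\right) - 208906 = \left(49811 - \left(- \frac{409}{12} - 4908 + \frac{55}{4} + 1980\right)\right) - 208906 = \left(49811 - - \frac{8845}{3}\right) - 208906 = \left(49811 + \frac{8845}{3}\right) - 208906 = \frac{158278}{3} - 208906 = - \frac{468440}{3}$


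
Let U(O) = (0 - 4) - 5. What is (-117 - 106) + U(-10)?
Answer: -232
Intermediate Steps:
U(O) = -9 (U(O) = -4 - 5 = -9)
(-117 - 106) + U(-10) = (-117 - 106) - 9 = -223 - 9 = -232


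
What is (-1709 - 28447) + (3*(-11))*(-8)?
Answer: -29892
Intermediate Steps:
(-1709 - 28447) + (3*(-11))*(-8) = -30156 - 33*(-8) = -30156 + 264 = -29892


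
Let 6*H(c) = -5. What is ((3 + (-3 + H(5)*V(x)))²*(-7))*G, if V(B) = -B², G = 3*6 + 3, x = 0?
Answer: 0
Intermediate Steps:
H(c) = -⅚ (H(c) = (⅙)*(-5) = -⅚)
G = 21 (G = 18 + 3 = 21)
((3 + (-3 + H(5)*V(x)))²*(-7))*G = ((3 + (-3 - (-5)*0²/6))²*(-7))*21 = ((3 + (-3 - (-5)*0/6))²*(-7))*21 = ((3 + (-3 - ⅚*0))²*(-7))*21 = ((3 + (-3 + 0))²*(-7))*21 = ((3 - 3)²*(-7))*21 = (0²*(-7))*21 = (0*(-7))*21 = 0*21 = 0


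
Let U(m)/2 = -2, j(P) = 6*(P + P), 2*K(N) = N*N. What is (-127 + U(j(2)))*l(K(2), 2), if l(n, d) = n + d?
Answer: -524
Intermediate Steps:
K(N) = N**2/2 (K(N) = (N*N)/2 = N**2/2)
l(n, d) = d + n
j(P) = 12*P (j(P) = 6*(2*P) = 12*P)
U(m) = -4 (U(m) = 2*(-2) = -4)
(-127 + U(j(2)))*l(K(2), 2) = (-127 - 4)*(2 + (1/2)*2**2) = -131*(2 + (1/2)*4) = -131*(2 + 2) = -131*4 = -524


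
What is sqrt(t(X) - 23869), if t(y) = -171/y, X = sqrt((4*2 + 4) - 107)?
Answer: sqrt(-596725 + 45*I*sqrt(95))/5 ≈ 0.056779 + 154.5*I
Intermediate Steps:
X = I*sqrt(95) (X = sqrt((8 + 4) - 107) = sqrt(12 - 107) = sqrt(-95) = I*sqrt(95) ≈ 9.7468*I)
sqrt(t(X) - 23869) = sqrt(-171*(-I*sqrt(95)/95) - 23869) = sqrt(-(-9)*I*sqrt(95)/5 - 23869) = sqrt(9*I*sqrt(95)/5 - 23869) = sqrt(-23869 + 9*I*sqrt(95)/5)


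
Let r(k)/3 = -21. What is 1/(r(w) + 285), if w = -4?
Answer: 1/222 ≈ 0.0045045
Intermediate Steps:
r(k) = -63 (r(k) = 3*(-21) = -63)
1/(r(w) + 285) = 1/(-63 + 285) = 1/222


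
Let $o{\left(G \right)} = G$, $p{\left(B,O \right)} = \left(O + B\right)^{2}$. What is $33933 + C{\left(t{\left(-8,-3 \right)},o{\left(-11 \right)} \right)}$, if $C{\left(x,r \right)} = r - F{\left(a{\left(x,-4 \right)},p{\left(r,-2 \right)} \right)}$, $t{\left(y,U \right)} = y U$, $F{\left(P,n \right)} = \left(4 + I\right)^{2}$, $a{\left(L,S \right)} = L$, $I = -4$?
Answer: $33922$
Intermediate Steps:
$p{\left(B,O \right)} = \left(B + O\right)^{2}$
$F{\left(P,n \right)} = 0$ ($F{\left(P,n \right)} = \left(4 - 4\right)^{2} = 0^{2} = 0$)
$t{\left(y,U \right)} = U y$
$C{\left(x,r \right)} = r$ ($C{\left(x,r \right)} = r - 0 = r + 0 = r$)
$33933 + C{\left(t{\left(-8,-3 \right)},o{\left(-11 \right)} \right)} = 33933 - 11 = 33922$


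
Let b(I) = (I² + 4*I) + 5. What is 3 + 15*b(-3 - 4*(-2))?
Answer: 753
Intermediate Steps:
b(I) = 5 + I² + 4*I
3 + 15*b(-3 - 4*(-2)) = 3 + 15*(5 + (-3 - 4*(-2))² + 4*(-3 - 4*(-2))) = 3 + 15*(5 + (-3 + 8)² + 4*(-3 + 8)) = 3 + 15*(5 + 5² + 4*5) = 3 + 15*(5 + 25 + 20) = 3 + 15*50 = 3 + 750 = 753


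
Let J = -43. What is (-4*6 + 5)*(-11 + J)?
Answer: 1026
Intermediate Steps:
(-4*6 + 5)*(-11 + J) = (-4*6 + 5)*(-11 - 43) = (-24 + 5)*(-54) = -19*(-54) = 1026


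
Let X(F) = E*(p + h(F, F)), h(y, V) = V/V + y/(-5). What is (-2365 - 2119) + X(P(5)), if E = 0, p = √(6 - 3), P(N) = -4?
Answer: -4484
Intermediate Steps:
h(y, V) = 1 - y/5 (h(y, V) = 1 + y*(-⅕) = 1 - y/5)
p = √3 ≈ 1.7320
X(F) = 0 (X(F) = 0*(√3 + (1 - F/5)) = 0*(1 + √3 - F/5) = 0)
(-2365 - 2119) + X(P(5)) = (-2365 - 2119) + 0 = -4484 + 0 = -4484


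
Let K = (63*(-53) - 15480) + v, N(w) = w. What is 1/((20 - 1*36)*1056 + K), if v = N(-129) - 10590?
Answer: -1/46434 ≈ -2.1536e-5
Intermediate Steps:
v = -10719 (v = -129 - 10590 = -10719)
K = -29538 (K = (63*(-53) - 15480) - 10719 = (-3339 - 15480) - 10719 = -18819 - 10719 = -29538)
1/((20 - 1*36)*1056 + K) = 1/((20 - 1*36)*1056 - 29538) = 1/((20 - 36)*1056 - 29538) = 1/(-16*1056 - 29538) = 1/(-16896 - 29538) = 1/(-46434) = -1/46434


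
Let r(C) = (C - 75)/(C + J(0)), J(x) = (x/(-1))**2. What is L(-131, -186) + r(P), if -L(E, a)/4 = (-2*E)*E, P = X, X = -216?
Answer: 9884833/72 ≈ 1.3729e+5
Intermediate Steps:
P = -216
L(E, a) = 8*E**2 (L(E, a) = -4*(-2*E)*E = -(-8)*E**2 = 8*E**2)
J(x) = x**2 (J(x) = (x*(-1))**2 = (-x)**2 = x**2)
r(C) = (-75 + C)/C (r(C) = (C - 75)/(C + 0**2) = (-75 + C)/(C + 0) = (-75 + C)/C)
L(-131, -186) + r(P) = 8*(-131)**2 + (-75 - 216)/(-216) = 8*17161 - 1/216*(-291) = 137288 + 97/72 = 9884833/72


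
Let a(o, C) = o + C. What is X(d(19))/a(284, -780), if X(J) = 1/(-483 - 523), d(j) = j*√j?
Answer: 1/498976 ≈ 2.0041e-6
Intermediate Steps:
a(o, C) = C + o
d(j) = j^(3/2)
X(J) = -1/1006 (X(J) = 1/(-1006) = -1/1006)
X(d(19))/a(284, -780) = -1/(1006*(-780 + 284)) = -1/1006/(-496) = -1/1006*(-1/496) = 1/498976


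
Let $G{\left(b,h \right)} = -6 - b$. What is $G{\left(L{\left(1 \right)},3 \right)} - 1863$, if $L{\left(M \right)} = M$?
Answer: $-1870$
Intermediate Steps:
$G{\left(L{\left(1 \right)},3 \right)} - 1863 = \left(-6 - 1\right) - 1863 = -7 - 1863 = -1870$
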